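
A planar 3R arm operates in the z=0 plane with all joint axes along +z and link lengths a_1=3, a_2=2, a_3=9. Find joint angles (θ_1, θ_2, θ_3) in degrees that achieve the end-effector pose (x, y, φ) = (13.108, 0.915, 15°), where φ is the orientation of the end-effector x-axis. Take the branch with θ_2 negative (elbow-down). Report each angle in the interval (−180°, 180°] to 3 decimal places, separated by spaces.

-0.012 -44.970 59.982

wrist centre = target − a_3·(cos φ, sin φ) = (4.4147, -1.4144)
cos θ_2 = (21.4897−3²−2²)/(2·3·2) = 0.7075; θ_2 = -44.9699° (elbow-down)
β = atan2(-1.4144,4.4147) = -17.7644°; ψ = atan2(-1.4135,4.4150) = -17.7527°
θ_1 = β − ψ = -0.0117°
θ_3 = φ − θ_1 − θ_2 = 59.9816° (wrapped to (-180°,180°])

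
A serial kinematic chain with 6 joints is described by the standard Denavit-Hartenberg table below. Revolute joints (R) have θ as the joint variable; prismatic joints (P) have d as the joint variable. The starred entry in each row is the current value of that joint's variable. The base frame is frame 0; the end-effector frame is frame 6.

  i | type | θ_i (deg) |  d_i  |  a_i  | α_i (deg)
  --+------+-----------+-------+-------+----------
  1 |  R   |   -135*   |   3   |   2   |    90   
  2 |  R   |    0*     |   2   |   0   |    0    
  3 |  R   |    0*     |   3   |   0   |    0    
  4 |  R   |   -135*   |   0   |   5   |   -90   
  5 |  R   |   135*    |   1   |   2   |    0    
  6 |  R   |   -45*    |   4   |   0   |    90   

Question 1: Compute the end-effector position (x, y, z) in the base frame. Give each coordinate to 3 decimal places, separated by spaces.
after link 1: o_1 = (-1.4142, -1.4142, 3.0000)
after link 2: o_2 = (-2.8284, -0.0000, 3.0000)
after link 3: o_3 = (-4.9497, 2.1213, 3.0000)
after link 4: o_4 = (-2.4497, 4.6213, -0.5355)
after link 5: o_5 = (-2.6569, 2.4142, -0.2426)
after link 6: o_6 = (-4.6569, 0.4142, -3.0711)

-4.657 0.414 -3.071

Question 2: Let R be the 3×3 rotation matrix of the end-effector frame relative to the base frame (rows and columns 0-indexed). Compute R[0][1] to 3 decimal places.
-0.500

End-effector y-axis (col 1 of R) = (-0.5000,-0.5000,-0.7071)
R[0][1] = -0.5000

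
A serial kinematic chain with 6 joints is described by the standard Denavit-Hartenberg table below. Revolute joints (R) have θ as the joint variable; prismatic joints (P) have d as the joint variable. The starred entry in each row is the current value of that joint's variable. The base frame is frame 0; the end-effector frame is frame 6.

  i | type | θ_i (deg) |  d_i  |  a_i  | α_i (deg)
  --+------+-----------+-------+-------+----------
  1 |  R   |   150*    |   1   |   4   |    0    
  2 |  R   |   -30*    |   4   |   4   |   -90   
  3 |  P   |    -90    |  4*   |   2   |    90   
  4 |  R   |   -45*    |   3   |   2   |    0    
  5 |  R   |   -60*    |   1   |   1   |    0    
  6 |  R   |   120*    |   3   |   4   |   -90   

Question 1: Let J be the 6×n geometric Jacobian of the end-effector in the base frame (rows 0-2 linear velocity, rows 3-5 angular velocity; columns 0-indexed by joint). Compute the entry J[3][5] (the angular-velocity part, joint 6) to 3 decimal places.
0.500

axis z_5 = (0.5000,-0.8660,0.0000); lever o_n−o_5 = (0.6034,-3.1157,3.8637)
cross product → J_v[:, 5] = (-3.3461,-1.9319,-1.0353)
J_ω[:, 5] = z_5
entry J[3][5] = 0.5000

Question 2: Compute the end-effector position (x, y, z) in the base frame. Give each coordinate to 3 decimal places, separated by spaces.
after link 1: o_1 = (-3.4641, 2.0000, 1.0000)
after link 2: o_2 = (-5.4641, 5.4641, 5.0000)
after link 3: o_3 = (-8.9282, 3.4641, 7.0000)
after link 4: o_4 = (-6.2035, 1.5731, 8.4142)
after link 5: o_5 = (-4.8669, 1.1901, 8.1554)
after link 6: o_6 = (-4.2635, -1.9256, 12.0191)

-4.264 -1.926 12.019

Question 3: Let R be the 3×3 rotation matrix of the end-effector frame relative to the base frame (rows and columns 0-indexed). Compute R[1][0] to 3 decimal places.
End-effector x-axis (col 0 of R) = (-0.2241,-0.1294,0.9659)
R[1][0] = -0.1294

-0.129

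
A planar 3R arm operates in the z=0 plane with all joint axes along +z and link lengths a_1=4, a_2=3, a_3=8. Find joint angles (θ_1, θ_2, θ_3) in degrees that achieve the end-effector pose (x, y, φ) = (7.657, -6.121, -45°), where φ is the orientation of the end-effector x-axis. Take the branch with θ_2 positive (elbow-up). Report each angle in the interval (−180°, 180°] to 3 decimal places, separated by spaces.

-60.001 149.997 -134.996

wrist centre = target − a_3·(cos φ, sin φ) = (2.0001, -0.4641)
cos θ_2 = (4.2160−4²−3²)/(2·4·3) = -0.8660; θ_2 = 149.9970° (elbow-up)
β = atan2(-0.4641,2.0001) = -13.0646°; ψ = atan2(1.5001,1.4020) = 46.9367°
θ_1 = β − ψ = -60.0013°
θ_3 = φ − θ_1 − θ_2 = -134.9958° (wrapped to (-180°,180°])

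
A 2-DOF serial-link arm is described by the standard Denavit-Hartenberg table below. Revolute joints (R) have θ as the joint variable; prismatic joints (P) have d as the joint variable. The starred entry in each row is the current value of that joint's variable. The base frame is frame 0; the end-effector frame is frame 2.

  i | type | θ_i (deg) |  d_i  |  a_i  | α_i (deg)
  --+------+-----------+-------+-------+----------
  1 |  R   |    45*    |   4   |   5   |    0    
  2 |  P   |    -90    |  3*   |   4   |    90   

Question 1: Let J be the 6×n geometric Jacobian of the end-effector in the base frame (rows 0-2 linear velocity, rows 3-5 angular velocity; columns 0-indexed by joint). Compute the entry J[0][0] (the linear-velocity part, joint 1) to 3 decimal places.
-0.707

axis z_0 = ẑ; lever o_n−o_0 = (6.3640,0.7071,7.0000)
cross product → J_v[:, 0] = (-0.7071,6.3640,0.0000)
J_ω[:, 0] = z_0
entry J[0][0] = -0.7071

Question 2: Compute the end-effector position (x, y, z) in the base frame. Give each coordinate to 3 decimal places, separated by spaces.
6.364 0.707 7.000

after link 1: o_1 = (3.5355, 3.5355, 4.0000)
after link 2: o_2 = (6.3640, 0.7071, 7.0000)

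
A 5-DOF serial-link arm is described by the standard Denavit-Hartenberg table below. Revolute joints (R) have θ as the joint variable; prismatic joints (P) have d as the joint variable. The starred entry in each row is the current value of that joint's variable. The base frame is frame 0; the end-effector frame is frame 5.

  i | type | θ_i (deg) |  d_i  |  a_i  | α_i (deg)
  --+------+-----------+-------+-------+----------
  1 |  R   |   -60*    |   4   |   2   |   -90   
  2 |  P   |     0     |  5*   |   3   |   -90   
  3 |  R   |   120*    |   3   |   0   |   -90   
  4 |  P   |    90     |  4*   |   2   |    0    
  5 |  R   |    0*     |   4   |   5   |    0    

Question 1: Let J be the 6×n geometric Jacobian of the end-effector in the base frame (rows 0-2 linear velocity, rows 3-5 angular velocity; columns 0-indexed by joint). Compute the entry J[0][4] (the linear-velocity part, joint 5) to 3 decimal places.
5.000

axis z_4 = (-0.0000,1.0000,-0.0000); lever o_n−o_4 = (-0.0000,4.0000,5.0000)
cross product → J_v[:, 4] = (5.0000,0.0000,0.0000)
J_ω[:, 4] = z_4
entry J[0][4] = 5.0000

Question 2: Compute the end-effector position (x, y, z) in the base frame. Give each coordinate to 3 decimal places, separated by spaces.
after link 1: o_1 = (1.0000, -1.7321, 4.0000)
after link 2: o_2 = (6.8301, -1.8301, 4.0000)
after link 3: o_3 = (6.8301, -1.8301, 1.0000)
after link 4: o_4 = (6.8301, 2.1699, 3.0000)
after link 5: o_5 = (6.8301, 6.1699, 8.0000)

6.830 6.170 8.000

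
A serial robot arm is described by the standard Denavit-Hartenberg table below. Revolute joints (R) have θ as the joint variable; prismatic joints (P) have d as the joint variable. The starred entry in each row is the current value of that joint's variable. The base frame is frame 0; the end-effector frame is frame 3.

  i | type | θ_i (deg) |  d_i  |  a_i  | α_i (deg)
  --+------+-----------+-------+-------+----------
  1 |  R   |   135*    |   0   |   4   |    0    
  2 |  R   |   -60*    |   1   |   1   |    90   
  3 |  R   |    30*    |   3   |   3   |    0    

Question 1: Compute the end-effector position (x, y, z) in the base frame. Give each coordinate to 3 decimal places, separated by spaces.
1.001 5.527 2.500

after link 1: o_1 = (-2.8284, 2.8284, 0.0000)
after link 2: o_2 = (-2.5696, 3.7944, 1.0000)
after link 3: o_3 = (1.0006, 5.5274, 2.5000)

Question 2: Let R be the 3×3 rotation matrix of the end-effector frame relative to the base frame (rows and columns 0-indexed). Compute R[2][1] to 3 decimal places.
End-effector y-axis (col 1 of R) = (-0.1294,-0.4830,0.8660)
R[2][1] = 0.8660

0.866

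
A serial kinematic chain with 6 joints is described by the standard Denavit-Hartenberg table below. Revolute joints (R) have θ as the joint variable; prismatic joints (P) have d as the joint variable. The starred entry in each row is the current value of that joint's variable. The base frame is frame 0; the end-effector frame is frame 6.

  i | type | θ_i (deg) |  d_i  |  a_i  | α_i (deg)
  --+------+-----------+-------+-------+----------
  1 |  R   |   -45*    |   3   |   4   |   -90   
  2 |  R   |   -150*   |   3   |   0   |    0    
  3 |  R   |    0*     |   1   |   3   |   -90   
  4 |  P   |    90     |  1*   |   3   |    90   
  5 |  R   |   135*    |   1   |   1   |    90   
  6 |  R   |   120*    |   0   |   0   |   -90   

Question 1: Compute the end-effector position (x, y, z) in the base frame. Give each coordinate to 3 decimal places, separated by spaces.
2.190 0.225 6.478

after link 1: o_1 = (2.8284, -2.8284, 3.0000)
after link 2: o_2 = (4.9497, -0.7071, 3.0000)
after link 3: o_3 = (3.8197, 1.8371, 4.5000)
after link 4: o_4 = (2.0520, -0.6378, 5.3660)
after link 5: o_5 = (2.1896, 0.2246, 6.4784)
after link 6: o_6 = (2.1896, 0.2246, 6.4784)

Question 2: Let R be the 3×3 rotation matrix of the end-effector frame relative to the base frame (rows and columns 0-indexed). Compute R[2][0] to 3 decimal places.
End-effector x-axis (col 0 of R) = (-0.9053,0.4053,0.1268)
R[2][0] = 0.1268

0.127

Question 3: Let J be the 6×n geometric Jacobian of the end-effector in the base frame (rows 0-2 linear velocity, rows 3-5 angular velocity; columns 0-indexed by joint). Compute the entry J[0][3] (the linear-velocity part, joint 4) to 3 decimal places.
0.354

prismatic axis z_3 = (0.3536,-0.3536,0.8660)
J_v[:, 3] = z_3; J_ω[:, 3] = (0,0,0)
entry J[0][3] = 0.3536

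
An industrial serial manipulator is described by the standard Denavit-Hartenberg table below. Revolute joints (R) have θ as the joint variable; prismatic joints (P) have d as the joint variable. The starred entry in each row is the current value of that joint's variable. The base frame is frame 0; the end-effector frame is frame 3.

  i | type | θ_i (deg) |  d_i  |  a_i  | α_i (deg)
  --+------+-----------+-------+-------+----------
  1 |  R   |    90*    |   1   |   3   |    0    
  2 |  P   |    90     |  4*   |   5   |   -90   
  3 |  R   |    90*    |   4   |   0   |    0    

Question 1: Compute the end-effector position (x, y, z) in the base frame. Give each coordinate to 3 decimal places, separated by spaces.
-5.000 -1.000 5.000

after link 1: o_1 = (0.0000, 3.0000, 1.0000)
after link 2: o_2 = (-5.0000, 3.0000, 5.0000)
after link 3: o_3 = (-5.0000, -1.0000, 5.0000)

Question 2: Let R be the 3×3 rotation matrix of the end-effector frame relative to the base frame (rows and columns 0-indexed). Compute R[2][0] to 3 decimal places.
-1.000

End-effector x-axis (col 0 of R) = (-0.0000,-0.0000,-1.0000)
R[2][0] = -1.0000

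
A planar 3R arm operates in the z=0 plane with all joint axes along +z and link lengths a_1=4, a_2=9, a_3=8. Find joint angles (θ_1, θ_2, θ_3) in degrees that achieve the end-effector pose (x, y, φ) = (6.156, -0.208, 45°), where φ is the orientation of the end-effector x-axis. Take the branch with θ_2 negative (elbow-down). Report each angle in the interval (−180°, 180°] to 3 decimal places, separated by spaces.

45.002 -150.001 149.999

wrist centre = target − a_3·(cos φ, sin φ) = (0.4991, -5.8649)
cos θ_2 = (34.6457−4²−9²)/(2·4·9) = -0.8660; θ_2 = -150.0008° (elbow-down)
β = atan2(-5.8649,0.4991) = -85.1354°; ψ = atan2(-4.4999,-3.7943) = -130.1375°
θ_1 = β − ψ = 45.0021°
θ_3 = φ − θ_1 − θ_2 = 149.9987° (wrapped to (-180°,180°])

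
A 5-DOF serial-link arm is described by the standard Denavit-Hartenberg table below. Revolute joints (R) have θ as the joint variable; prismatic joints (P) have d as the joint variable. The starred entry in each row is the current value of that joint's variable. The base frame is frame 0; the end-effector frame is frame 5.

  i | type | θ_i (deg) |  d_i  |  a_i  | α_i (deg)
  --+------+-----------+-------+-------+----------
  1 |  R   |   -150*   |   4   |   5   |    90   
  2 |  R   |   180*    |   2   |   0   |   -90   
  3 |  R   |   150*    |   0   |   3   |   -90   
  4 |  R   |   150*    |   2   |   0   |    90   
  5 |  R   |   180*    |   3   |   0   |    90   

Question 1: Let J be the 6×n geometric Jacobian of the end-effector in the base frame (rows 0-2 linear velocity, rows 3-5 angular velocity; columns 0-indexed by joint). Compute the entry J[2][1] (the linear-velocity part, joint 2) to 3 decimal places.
axis z_1 = (-0.5000,0.8660,0.0000); lever o_n−o_1 = (-4.9821,-1.1651,2.5981)
cross product → J_v[:, 1] = (2.2500,1.2990,4.8971)
J_ω[:, 1] = z_1
entry J[2][1] = 4.8971

4.897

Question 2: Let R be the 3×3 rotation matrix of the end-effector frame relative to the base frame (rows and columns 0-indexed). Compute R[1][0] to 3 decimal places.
-0.750

End-effector x-axis (col 0 of R) = (-0.4330,-0.7500,-0.5000)
R[1][0] = -0.7500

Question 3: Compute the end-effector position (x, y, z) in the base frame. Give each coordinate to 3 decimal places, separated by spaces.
after link 1: o_1 = (-4.3301, -2.5000, 4.0000)
after link 2: o_2 = (-5.3301, -0.7679, 4.0000)
after link 3: o_3 = (-6.8301, -3.3660, 4.0000)
after link 4: o_4 = (-8.5622, -2.3660, 4.0000)
after link 5: o_5 = (-9.3122, -3.6651, 6.5981)

-9.312 -3.665 6.598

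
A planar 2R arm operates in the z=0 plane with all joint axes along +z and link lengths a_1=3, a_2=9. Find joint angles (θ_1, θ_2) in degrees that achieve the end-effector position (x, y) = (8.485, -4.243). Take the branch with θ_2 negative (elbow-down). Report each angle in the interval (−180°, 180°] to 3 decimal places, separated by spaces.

cos θ_2 = (89.9983−3²−9²)/(2·3·9) = -0.0000; θ_2 = -90.0018° (elbow-down)
β = atan2(-4.2430,8.4850) = -26.5678°; ψ = atan2(-9.0000,2.9997) = -71.5667°
θ_1 = β − ψ = 44.9989°

44.999 -90.002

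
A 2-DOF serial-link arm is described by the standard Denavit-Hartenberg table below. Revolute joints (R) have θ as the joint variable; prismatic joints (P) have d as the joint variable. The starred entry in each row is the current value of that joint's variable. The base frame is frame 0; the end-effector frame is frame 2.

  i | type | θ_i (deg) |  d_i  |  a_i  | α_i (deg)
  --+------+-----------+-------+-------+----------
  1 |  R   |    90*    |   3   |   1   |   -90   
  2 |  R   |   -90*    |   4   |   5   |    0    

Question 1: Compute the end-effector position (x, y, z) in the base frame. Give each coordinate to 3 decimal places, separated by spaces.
-4.000 1.000 8.000

after link 1: o_1 = (0.0000, 1.0000, 3.0000)
after link 2: o_2 = (-4.0000, 1.0000, 8.0000)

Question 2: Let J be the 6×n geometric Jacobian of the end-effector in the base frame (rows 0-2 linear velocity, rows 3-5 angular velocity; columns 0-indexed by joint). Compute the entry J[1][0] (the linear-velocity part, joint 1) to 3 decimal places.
axis z_0 = ẑ; lever o_n−o_0 = (-4.0000,1.0000,8.0000)
cross product → J_v[:, 0] = (-1.0000,-4.0000,0.0000)
J_ω[:, 0] = z_0
entry J[1][0] = -4.0000

-4.000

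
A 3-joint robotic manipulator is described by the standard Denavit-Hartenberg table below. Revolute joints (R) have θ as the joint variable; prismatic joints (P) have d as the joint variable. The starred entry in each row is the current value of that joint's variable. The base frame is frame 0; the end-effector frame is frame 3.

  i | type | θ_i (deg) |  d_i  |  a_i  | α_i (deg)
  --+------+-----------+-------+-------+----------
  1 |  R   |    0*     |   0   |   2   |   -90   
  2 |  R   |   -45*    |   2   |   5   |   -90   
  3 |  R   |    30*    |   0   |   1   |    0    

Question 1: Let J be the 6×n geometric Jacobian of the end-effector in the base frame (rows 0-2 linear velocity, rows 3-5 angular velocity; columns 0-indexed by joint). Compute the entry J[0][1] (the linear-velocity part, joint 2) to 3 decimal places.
axis z_1 = (0.0000,1.0000,0.0000); lever o_n−o_1 = (4.1479,1.5000,4.1479)
cross product → J_v[:, 1] = (4.1479,0.0000,-4.1479)
J_ω[:, 1] = z_1
entry J[0][1] = 4.1479

4.148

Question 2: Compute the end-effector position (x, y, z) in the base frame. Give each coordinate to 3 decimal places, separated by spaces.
6.148 1.500 4.148

after link 1: o_1 = (2.0000, 0.0000, 0.0000)
after link 2: o_2 = (5.5355, 2.0000, 3.5355)
after link 3: o_3 = (6.1479, 1.5000, 4.1479)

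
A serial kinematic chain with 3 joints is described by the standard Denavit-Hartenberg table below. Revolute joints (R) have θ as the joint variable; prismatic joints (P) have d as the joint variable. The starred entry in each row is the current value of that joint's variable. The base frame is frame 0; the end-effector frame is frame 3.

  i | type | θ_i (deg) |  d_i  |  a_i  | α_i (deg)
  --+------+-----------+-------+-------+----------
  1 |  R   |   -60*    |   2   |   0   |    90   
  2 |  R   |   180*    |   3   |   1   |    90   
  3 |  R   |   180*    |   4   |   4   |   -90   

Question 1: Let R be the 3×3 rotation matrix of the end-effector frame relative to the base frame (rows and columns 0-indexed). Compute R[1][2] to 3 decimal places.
End-effector z-axis (col 2 of R) = (0.8660,0.5000,0.0000)
R[1][2] = 0.5000

0.500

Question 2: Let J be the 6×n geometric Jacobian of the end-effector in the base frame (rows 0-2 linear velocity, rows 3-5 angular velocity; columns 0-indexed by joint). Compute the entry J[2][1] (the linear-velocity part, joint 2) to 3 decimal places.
axis z_1 = (-0.8660,-0.5000,0.0000); lever o_n−o_1 = (-1.0981,-4.0981,4.0000)
cross product → J_v[:, 1] = (-2.0000,3.4641,3.0000)
J_ω[:, 1] = z_1
entry J[2][1] = 3.0000

3.000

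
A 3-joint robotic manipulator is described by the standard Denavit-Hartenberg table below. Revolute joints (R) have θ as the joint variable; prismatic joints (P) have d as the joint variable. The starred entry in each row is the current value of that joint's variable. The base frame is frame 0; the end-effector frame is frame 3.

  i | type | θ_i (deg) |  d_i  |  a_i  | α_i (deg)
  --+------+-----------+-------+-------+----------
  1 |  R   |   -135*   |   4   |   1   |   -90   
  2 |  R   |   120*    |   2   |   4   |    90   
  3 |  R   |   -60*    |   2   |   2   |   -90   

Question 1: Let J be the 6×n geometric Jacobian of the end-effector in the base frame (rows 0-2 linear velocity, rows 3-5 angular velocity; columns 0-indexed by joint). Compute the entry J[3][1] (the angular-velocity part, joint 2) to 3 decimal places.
axis z_1 = (0.7071,-0.7071,0.0000); lever o_n−o_1 = (0.7325,0.3536,-5.3301)
cross product → J_v[:, 1] = (3.7690,3.7690,0.7679)
J_ω[:, 1] = z_1
entry J[3][1] = 0.7071

0.707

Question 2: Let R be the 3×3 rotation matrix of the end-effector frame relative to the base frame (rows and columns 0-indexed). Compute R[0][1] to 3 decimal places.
0.612

End-effector y-axis (col 1 of R) = (0.6124,0.6124,0.5000)
R[0][1] = 0.6124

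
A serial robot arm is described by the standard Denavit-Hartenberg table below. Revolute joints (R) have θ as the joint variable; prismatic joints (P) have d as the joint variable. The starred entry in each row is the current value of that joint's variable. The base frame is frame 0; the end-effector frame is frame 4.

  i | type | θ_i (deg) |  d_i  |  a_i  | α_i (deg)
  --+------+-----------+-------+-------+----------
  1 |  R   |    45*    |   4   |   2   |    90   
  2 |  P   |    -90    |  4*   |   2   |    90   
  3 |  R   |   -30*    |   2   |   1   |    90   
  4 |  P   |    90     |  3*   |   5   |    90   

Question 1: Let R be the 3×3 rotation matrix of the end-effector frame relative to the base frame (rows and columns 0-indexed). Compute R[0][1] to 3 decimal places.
End-effector y-axis (col 1 of R) = (-0.6124,0.6124,0.5000)
R[0][1] = -0.6124

-0.612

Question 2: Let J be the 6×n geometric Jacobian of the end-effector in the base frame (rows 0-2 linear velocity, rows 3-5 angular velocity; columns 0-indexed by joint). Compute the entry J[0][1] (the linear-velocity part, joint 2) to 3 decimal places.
prismatic axis z_1 = (0.7071,-0.7071,0.0000)
J_v[:, 1] = z_1; J_ω[:, 1] = (0,0,0)
entry J[0][1] = 0.7071

0.707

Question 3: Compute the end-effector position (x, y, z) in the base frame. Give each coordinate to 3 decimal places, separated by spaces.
-2.898 -4.173 2.634

after link 1: o_1 = (1.4142, 1.4142, 4.0000)
after link 2: o_2 = (4.2426, -1.4142, 2.0000)
after link 3: o_3 = (2.4749, -2.4749, 1.1340)
after link 4: o_4 = (-2.8978, -4.1733, 2.6340)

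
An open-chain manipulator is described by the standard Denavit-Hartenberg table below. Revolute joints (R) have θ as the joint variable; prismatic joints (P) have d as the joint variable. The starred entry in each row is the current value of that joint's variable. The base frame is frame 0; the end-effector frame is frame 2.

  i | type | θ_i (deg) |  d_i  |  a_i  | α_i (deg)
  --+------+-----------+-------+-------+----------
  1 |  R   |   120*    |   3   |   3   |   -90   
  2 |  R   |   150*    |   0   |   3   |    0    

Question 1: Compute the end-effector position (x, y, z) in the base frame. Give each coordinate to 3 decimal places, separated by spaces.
-0.201 0.348 1.500

after link 1: o_1 = (-1.5000, 2.5981, 3.0000)
after link 2: o_2 = (-0.2010, 0.3481, 1.5000)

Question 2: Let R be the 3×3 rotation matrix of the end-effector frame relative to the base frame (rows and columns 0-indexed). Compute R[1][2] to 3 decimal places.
-0.500

End-effector z-axis (col 2 of R) = (-0.8660,-0.5000,0.0000)
R[1][2] = -0.5000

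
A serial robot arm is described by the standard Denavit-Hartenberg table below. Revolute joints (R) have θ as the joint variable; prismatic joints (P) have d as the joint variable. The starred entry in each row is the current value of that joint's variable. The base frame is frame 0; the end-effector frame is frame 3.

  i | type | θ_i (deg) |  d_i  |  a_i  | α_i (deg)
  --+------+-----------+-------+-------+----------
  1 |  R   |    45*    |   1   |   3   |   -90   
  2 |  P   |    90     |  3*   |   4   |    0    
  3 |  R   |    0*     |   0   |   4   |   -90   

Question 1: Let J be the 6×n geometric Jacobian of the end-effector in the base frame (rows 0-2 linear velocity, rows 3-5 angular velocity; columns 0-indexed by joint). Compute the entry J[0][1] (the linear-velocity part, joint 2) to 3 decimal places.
-0.707

prismatic axis z_1 = (-0.7071,0.7071,0.0000)
J_v[:, 1] = z_1; J_ω[:, 1] = (0,0,0)
entry J[0][1] = -0.7071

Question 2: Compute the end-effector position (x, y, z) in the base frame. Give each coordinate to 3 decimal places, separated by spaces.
after link 1: o_1 = (2.1213, 2.1213, 1.0000)
after link 2: o_2 = (0.0000, 4.2426, -3.0000)
after link 3: o_3 = (0.0000, 4.2426, -7.0000)

0.000 4.243 -7.000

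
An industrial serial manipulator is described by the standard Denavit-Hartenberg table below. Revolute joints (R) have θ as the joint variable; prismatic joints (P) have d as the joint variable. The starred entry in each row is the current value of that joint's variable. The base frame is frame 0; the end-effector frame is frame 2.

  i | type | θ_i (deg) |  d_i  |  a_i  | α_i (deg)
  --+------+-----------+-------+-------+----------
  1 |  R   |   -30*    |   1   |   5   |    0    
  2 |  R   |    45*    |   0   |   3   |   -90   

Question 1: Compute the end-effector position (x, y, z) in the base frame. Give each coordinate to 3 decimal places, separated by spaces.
after link 1: o_1 = (4.3301, -2.5000, 1.0000)
after link 2: o_2 = (7.2279, -1.7235, 1.0000)

7.228 -1.724 1.000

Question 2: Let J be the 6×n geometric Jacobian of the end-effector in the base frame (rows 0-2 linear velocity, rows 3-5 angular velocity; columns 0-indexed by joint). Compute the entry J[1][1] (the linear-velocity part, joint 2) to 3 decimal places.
2.898

axis z_1 = (0.0000,0.0000,1.0000); lever o_n−o_1 = (2.8978,0.7765,0.0000)
cross product → J_v[:, 1] = (-0.7765,2.8978,0.0000)
J_ω[:, 1] = z_1
entry J[1][1] = 2.8978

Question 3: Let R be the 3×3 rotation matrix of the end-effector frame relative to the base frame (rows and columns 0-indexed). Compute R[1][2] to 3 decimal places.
0.966

End-effector z-axis (col 2 of R) = (-0.2588,0.9659,0.0000)
R[1][2] = 0.9659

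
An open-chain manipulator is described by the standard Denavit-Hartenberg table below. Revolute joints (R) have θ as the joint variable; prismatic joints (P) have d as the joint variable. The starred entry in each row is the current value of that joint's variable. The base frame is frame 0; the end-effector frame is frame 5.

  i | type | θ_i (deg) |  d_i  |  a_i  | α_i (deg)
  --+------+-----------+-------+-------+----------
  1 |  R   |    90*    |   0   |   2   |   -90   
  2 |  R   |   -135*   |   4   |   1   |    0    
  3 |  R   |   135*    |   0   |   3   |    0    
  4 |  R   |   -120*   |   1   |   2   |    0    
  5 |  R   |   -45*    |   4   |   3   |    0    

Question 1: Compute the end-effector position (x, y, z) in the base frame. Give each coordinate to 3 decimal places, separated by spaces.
after link 1: o_1 = (0.0000, 2.0000, 0.0000)
after link 2: o_2 = (-4.0000, 1.2929, 0.7071)
after link 3: o_3 = (-4.0000, 4.2929, 0.7071)
after link 4: o_4 = (-5.0000, 3.2929, 2.4392)
after link 5: o_5 = (-9.0000, 0.3951, 3.2156)

-9.000 0.395 3.216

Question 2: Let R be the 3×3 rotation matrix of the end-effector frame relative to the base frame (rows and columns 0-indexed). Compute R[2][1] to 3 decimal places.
0.966

End-effector y-axis (col 1 of R) = (0.0000,0.2588,0.9659)
R[2][1] = 0.9659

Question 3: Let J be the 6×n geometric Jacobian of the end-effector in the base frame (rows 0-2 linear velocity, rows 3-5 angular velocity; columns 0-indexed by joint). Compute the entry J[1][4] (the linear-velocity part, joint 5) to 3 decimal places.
0.776

axis z_4 = (-1.0000,0.0000,0.0000); lever o_n−o_4 = (-4.0000,-2.8978,0.7765)
cross product → J_v[:, 4] = (0.0000,0.7765,2.8978)
J_ω[:, 4] = z_4
entry J[1][4] = 0.7765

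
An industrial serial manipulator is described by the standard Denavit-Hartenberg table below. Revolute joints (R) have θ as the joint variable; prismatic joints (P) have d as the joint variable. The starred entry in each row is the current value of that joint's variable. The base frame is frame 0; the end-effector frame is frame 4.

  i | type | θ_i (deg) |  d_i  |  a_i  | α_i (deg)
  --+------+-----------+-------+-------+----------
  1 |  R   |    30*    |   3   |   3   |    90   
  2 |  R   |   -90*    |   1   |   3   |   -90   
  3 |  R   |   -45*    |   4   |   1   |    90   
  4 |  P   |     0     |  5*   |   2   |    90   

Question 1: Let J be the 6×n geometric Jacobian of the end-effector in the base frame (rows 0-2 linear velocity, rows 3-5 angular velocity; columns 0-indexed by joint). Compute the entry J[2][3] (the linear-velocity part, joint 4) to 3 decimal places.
prismatic axis z_3 = (0.3536,-0.6124,0.7071)
J_v[:, 3] = z_3; J_ω[:, 3] = (0,0,0)
entry J[2][3] = 0.7071

0.707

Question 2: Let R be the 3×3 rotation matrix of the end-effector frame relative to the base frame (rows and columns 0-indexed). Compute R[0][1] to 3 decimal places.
0.354

End-effector y-axis (col 1 of R) = (0.3536,-0.6124,0.7071)
R[0][1] = 0.3536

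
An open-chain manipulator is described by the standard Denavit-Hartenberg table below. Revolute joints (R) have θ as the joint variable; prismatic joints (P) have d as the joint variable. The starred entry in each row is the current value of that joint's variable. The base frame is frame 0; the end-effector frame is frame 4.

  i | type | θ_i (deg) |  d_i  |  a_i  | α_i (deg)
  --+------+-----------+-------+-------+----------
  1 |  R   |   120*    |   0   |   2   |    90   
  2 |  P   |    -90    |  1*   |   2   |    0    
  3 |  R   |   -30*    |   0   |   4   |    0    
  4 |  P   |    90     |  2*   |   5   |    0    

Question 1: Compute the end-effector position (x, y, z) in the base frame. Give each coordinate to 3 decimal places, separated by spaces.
0.433 5.250 -7.964

after link 1: o_1 = (-1.0000, 1.7321, 0.0000)
after link 2: o_2 = (-0.1340, 2.2321, -2.0000)
after link 3: o_3 = (0.8660, 0.5000, -5.4641)
after link 4: o_4 = (0.4330, 5.2500, -7.9641)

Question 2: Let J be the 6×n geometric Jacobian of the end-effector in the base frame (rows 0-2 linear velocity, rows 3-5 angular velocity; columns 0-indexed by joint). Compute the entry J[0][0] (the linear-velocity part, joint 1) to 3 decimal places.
axis z_0 = ẑ; lever o_n−o_0 = (0.4330,5.2500,-7.9641)
cross product → J_v[:, 0] = (-5.2500,0.4330,0.0000)
J_ω[:, 0] = z_0
entry J[0][0] = -5.2500

-5.250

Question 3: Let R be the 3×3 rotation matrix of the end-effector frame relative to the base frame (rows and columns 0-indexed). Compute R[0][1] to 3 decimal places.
-0.250

End-effector y-axis (col 1 of R) = (-0.2500,0.4330,0.8660)
R[0][1] = -0.2500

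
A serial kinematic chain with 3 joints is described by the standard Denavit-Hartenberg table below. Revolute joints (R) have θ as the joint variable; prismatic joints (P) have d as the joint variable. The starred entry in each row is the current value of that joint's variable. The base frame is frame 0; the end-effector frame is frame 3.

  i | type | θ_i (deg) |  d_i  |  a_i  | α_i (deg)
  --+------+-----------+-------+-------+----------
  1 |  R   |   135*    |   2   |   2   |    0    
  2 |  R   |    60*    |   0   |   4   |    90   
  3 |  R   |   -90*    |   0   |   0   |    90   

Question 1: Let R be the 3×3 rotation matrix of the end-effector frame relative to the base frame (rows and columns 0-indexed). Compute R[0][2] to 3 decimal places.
0.966

End-effector z-axis (col 2 of R) = (0.9659,0.2588,-0.0000)
R[0][2] = 0.9659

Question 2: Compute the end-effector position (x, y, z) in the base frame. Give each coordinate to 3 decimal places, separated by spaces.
after link 1: o_1 = (-1.4142, 1.4142, 2.0000)
after link 2: o_2 = (-5.2779, 0.3789, 2.0000)
after link 3: o_3 = (-5.2779, 0.3789, 2.0000)

-5.278 0.379 2.000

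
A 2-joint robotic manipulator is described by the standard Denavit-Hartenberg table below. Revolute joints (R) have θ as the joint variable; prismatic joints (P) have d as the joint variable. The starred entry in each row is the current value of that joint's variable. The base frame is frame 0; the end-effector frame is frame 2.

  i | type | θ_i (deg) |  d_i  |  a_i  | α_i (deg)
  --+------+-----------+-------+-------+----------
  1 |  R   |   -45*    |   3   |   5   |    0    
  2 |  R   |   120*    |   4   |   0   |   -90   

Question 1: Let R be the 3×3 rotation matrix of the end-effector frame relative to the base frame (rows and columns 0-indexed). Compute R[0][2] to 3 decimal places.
End-effector z-axis (col 2 of R) = (-0.9659,0.2588,0.0000)
R[0][2] = -0.9659

-0.966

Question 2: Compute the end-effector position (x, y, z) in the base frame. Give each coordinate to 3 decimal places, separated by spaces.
after link 1: o_1 = (3.5355, -3.5355, 3.0000)
after link 2: o_2 = (3.5355, -3.5355, 7.0000)

3.536 -3.536 7.000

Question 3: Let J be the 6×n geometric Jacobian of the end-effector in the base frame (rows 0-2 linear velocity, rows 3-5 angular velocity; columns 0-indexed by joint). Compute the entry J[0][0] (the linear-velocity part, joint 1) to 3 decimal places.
axis z_0 = ẑ; lever o_n−o_0 = (3.5355,-3.5355,7.0000)
cross product → J_v[:, 0] = (3.5355,3.5355,-0.0000)
J_ω[:, 0] = z_0
entry J[0][0] = 3.5355

3.536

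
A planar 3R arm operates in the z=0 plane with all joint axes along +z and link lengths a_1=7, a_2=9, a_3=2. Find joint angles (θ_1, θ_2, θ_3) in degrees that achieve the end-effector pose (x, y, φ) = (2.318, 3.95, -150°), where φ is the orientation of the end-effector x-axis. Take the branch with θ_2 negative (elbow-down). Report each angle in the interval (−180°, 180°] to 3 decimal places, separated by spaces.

wrist centre = target − a_3·(cos φ, sin φ) = (4.0501, 4.9500)
cos θ_2 = (40.9054−7²−9²)/(2·7·9) = -0.7071; θ_2 = -134.9994° (elbow-down)
β = atan2(4.9500,4.0501) = 50.7102°; ψ = atan2(-6.3640,0.6361) = -84.2921°
θ_1 = β − ψ = 135.0023°
θ_3 = φ − θ_1 − θ_2 = -150.0029° (wrapped to (-180°,180°])

135.002 -134.999 -150.003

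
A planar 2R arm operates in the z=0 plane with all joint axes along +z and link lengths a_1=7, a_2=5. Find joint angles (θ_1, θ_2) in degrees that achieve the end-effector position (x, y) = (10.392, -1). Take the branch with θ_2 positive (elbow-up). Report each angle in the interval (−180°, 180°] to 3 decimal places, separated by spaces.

-30.002 60.006

cos θ_2 = (108.9937−7²−5²)/(2·7·5) = 0.4999; θ_2 = 60.0060° (elbow-up)
β = atan2(-1.0000,10.3920) = -5.4965°; ψ = atan2(4.3304,9.4995) = 24.5060°
θ_1 = β − ψ = -30.0025°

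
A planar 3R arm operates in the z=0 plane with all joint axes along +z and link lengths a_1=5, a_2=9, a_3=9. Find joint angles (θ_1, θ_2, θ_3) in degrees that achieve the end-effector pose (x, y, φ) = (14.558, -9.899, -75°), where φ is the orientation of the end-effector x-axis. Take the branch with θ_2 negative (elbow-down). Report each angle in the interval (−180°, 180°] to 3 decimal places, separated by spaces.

33.740 -60.005 -48.735

wrist centre = target − a_3·(cos φ, sin φ) = (12.2286, -1.2057)
cos θ_2 = (150.9930−5²−9²)/(2·5·9) = 0.4999; θ_2 = -60.0052° (elbow-down)
β = atan2(-1.2057,12.2286) = -5.6308°; ψ = atan2(-7.7946,9.4993) = -39.3705°
θ_1 = β − ψ = 33.7397°
θ_3 = φ − θ_1 − θ_2 = -48.7346° (wrapped to (-180°,180°])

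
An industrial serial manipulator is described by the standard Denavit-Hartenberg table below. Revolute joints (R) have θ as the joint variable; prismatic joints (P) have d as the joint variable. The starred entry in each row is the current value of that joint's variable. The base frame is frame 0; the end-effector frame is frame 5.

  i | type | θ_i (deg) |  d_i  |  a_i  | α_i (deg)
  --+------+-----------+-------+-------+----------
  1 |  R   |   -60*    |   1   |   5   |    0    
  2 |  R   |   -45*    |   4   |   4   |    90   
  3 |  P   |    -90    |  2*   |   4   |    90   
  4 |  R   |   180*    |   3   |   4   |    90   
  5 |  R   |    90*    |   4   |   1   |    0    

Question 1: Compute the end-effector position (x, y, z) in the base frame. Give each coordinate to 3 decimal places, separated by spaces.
after link 1: o_1 = (2.5000, -4.3301, 1.0000)
after link 2: o_2 = (1.4647, -8.1938, 5.0000)
after link 3: o_3 = (-0.4671, -7.6762, 1.0000)
after link 4: o_4 = (0.3093, -4.7784, 5.0000)
after link 5: o_5 = (-3.2956, -2.7772, 5.0000)

-3.296 -2.777 5.000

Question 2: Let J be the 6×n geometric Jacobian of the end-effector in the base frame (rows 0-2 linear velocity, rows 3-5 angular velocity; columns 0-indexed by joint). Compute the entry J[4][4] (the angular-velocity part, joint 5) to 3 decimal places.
axis z_4 = (-0.9659,0.2588,-0.0000); lever o_n−o_4 = (-3.6049,2.0012,0.0000)
cross product → J_v[:, 4] = (0.0000,0.0000,-1.0000)
J_ω[:, 4] = z_4
entry J[4][4] = 0.2588

0.259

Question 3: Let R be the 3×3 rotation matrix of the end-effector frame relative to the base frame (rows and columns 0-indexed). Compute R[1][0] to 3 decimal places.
End-effector x-axis (col 0 of R) = (0.2588,0.9659,0.0000)
R[1][0] = 0.9659

0.966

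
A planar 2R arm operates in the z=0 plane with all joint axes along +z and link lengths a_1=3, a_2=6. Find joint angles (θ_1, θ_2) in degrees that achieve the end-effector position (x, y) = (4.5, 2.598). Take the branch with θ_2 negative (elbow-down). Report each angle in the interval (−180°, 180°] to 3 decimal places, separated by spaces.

120.000 -120.001

cos θ_2 = (26.9996−3²−6²)/(2·3·6) = -0.5000; θ_2 = -120.0007° (elbow-down)
β = atan2(2.5980,4.5000) = 29.9993°; ψ = atan2(-5.1961,-0.0001) = -90.0007°
θ_1 = β − ψ = 120.0000°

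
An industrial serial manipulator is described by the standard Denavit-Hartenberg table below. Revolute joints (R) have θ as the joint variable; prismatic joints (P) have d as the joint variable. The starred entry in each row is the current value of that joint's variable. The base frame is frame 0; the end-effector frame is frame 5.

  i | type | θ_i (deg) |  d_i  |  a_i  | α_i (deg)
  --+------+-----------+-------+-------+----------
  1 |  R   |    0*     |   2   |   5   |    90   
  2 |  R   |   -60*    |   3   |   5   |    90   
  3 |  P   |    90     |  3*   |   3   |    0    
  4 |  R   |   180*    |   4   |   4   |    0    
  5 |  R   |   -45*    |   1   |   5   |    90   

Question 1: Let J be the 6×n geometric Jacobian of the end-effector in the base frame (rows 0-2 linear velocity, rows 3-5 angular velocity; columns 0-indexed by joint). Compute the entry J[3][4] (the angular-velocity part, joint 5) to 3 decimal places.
axis z_4 = (-0.8660,-0.0000,-0.5000); lever o_n−o_4 = (-2.6338,3.5355,2.5619)
cross product → J_v[:, 4] = (1.7678,3.5355,-3.0619)
J_ω[:, 4] = z_4
entry J[3][4] = -0.8660

-0.866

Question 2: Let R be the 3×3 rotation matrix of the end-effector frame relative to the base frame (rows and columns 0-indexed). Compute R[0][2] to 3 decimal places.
-0.354

End-effector z-axis (col 2 of R) = (-0.3536,-0.7071,0.6124)
R[0][2] = -0.3536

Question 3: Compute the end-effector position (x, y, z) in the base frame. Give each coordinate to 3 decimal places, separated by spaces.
-1.196 1.536 -3.268

after link 1: o_1 = (5.0000, 0.0000, 2.0000)
after link 2: o_2 = (7.5000, -3.0000, -2.3301)
after link 3: o_3 = (4.9019, -6.0000, -3.8301)
after link 4: o_4 = (1.4378, -2.0000, -5.8301)
after link 5: o_5 = (-1.1960, 1.5355, -3.2683)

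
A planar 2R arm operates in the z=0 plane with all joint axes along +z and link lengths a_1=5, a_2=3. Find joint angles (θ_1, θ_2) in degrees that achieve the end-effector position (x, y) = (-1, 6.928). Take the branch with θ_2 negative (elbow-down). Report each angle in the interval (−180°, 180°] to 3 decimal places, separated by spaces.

cos θ_2 = (48.9972−5²−3²)/(2·5·3) = 0.4999; θ_2 = -60.0062° (elbow-down)
β = atan2(6.9280,-1.0000) = 98.2134°; ψ = atan2(-2.5982,6.4997) = -21.7889°
θ_1 = β − ψ = 120.0023°

120.002 -60.006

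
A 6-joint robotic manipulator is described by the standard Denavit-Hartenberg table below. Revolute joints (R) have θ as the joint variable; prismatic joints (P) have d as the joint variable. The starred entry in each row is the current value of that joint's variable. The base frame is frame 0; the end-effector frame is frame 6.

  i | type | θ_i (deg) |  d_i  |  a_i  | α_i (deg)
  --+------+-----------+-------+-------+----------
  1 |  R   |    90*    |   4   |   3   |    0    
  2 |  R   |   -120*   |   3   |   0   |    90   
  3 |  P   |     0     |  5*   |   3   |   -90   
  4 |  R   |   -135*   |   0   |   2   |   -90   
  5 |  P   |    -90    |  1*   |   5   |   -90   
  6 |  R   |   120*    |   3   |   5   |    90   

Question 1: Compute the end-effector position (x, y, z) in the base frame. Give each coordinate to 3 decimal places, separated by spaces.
-5.593 -0.908 9.500

after link 1: o_1 = (0.0000, 3.0000, 4.0000)
after link 2: o_2 = (0.0000, 3.0000, 7.0000)
after link 3: o_3 = (0.0981, -2.8301, 7.0000)
after link 4: o_4 = (-1.8338, -3.3478, 7.0000)
after link 5: o_5 = (-1.5750, -4.3137, 12.0000)
after link 6: o_6 = (-5.5935, -0.9076, 9.5000)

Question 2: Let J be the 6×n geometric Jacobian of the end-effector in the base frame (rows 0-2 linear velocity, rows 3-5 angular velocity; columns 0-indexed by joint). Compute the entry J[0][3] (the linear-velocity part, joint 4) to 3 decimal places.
-1.923

axis z_3 = (0.0000,0.0000,1.0000); lever o_n−o_3 = (-5.6915,1.9226,2.5000)
cross product → J_v[:, 3] = (-1.9226,-5.6915,0.0000)
J_ω[:, 3] = z_3
entry J[0][3] = -1.9226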